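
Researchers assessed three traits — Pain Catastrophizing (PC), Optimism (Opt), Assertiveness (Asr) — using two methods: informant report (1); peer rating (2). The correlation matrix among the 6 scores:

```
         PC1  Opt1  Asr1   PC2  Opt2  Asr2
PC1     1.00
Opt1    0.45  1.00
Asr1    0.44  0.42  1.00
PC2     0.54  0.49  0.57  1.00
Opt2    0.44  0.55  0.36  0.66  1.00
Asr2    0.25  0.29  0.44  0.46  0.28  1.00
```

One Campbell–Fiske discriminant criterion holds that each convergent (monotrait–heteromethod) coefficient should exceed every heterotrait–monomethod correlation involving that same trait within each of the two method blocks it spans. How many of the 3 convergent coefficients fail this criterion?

3

Convergent coefficients and their comparison sets:
PC (methods 1·2): 0.54 vs {0.45, 0.66, 0.44, 0.46} → fail.
Opt (methods 1·2): 0.55 vs {0.45, 0.66, 0.42, 0.28} → fail.
Asr (methods 1·2): 0.44 vs {0.44, 0.46, 0.42, 0.28} → fail.
3 of 3 fail.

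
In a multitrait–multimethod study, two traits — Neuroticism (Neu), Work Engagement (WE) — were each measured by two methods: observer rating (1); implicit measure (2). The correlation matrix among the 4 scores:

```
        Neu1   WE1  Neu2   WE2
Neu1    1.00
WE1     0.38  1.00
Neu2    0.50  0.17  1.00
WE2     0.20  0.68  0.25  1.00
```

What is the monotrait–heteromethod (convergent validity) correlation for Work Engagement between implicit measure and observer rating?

Same trait (WE), different methods: r(WE2, WE1) = 0.68.

0.68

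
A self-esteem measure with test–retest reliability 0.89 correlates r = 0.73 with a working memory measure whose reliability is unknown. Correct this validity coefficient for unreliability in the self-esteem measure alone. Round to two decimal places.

Single correction: r_c = r_obs / √r_xx = 0.73 / √0.89 = 0.73 / 0.9434 ≈ 0.77.

0.77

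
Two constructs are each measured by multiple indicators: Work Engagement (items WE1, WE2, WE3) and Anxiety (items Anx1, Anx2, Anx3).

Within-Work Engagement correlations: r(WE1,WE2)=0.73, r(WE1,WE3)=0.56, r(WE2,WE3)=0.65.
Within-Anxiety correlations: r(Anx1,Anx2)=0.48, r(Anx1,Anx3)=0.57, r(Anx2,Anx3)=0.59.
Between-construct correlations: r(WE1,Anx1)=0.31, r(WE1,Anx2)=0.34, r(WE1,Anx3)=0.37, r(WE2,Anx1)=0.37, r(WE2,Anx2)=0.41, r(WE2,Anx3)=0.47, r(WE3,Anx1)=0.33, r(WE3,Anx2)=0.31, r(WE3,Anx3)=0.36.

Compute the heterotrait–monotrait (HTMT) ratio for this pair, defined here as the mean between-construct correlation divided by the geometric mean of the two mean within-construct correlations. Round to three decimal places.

0.611

Mean heterotrait r = 3.27/9 = 0.3633.
Mean within-WE = 1.94/3 = 0.6467; mean within-Anx = 1.64/3 = 0.5467.
Geometric mean = √(0.6467 × 0.5467) = 0.5946.
HTMT = 0.3633 / 0.5946 = 0.611.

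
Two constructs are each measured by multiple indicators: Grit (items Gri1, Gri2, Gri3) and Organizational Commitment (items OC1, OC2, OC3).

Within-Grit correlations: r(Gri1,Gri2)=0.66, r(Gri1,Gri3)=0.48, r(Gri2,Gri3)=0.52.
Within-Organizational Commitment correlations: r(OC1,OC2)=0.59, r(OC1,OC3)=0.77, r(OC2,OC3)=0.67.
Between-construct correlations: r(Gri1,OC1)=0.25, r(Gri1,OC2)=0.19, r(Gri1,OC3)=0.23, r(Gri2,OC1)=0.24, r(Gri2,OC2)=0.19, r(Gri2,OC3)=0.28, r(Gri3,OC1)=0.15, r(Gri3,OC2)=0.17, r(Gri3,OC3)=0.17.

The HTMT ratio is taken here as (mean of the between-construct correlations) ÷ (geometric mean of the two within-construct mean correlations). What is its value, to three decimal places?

0.340

Between-construct mean = 1.87/9 = 0.2078.
Mean within-Gri = 1.66/3 = 0.5533; mean within-OC = 2.03/3 = 0.6767.
Geometric mean = √(0.5533 × 0.6767) = 0.6119.
HTMT = 0.2078 / 0.6119 = 0.340.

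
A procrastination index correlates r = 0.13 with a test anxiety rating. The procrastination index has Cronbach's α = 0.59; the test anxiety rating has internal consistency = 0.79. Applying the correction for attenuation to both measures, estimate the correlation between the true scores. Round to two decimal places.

0.19

r_true = r_obs / √(r_xx · r_yy) = 0.13 / √(0.59 × 0.79) = 0.13 / √0.4661 = 0.13 / 0.6827 ≈ 0.19.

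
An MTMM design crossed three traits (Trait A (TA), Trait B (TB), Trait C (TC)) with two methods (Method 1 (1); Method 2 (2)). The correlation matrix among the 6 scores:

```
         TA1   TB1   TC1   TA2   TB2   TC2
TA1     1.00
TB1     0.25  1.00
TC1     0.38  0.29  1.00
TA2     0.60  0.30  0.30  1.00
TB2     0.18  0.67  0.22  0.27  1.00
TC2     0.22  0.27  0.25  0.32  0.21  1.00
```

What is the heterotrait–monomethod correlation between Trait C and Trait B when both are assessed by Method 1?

Different traits, same method: r(TC1, TB1) = 0.29.

0.29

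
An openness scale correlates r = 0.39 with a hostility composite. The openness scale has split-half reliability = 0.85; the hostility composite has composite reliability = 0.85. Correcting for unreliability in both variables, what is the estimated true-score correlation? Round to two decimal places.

r_true = r_obs / √(r_xx · r_yy) = 0.39 / √(0.85 × 0.85) = 0.39 / √0.7225 = 0.39 / 0.8500 ≈ 0.46.

0.46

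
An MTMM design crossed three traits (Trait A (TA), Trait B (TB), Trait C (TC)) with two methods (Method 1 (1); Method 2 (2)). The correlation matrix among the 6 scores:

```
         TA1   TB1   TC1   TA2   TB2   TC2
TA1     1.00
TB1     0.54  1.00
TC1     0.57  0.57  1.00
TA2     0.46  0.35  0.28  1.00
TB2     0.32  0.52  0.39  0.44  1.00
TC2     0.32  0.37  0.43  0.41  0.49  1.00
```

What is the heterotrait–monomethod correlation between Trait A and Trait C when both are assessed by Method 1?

0.57

Different traits, same method: r(TA1, TC1) = 0.57.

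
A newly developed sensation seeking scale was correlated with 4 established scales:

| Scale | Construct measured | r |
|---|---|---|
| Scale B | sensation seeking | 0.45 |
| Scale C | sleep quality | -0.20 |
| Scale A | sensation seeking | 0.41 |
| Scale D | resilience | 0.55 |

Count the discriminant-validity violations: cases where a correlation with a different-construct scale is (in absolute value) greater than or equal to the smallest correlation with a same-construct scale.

Convergent (same construct = sensation seeking): Scale B, Scale A.
Smallest convergent = 0.41. Discriminant |r|: 0.20, 0.55; count ≥ 0.41 → 1.

1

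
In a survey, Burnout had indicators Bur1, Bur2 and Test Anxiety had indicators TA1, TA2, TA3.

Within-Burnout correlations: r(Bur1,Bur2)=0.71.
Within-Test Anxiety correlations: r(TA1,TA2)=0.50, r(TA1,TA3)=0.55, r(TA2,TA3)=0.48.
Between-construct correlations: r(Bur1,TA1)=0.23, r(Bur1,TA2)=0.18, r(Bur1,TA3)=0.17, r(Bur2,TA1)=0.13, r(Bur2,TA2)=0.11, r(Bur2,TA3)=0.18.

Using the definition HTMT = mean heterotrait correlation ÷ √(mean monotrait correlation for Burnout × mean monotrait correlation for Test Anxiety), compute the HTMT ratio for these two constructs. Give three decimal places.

0.277

Between-construct mean = 1.00/6 = 0.1667.
Mean within-Bur = 0.71/1 = 0.7100; mean within-TA = 1.53/3 = 0.5100.
Geometric mean = √(0.7100 × 0.5100) = 0.6017.
HTMT = 0.1667 / 0.6017 = 0.277.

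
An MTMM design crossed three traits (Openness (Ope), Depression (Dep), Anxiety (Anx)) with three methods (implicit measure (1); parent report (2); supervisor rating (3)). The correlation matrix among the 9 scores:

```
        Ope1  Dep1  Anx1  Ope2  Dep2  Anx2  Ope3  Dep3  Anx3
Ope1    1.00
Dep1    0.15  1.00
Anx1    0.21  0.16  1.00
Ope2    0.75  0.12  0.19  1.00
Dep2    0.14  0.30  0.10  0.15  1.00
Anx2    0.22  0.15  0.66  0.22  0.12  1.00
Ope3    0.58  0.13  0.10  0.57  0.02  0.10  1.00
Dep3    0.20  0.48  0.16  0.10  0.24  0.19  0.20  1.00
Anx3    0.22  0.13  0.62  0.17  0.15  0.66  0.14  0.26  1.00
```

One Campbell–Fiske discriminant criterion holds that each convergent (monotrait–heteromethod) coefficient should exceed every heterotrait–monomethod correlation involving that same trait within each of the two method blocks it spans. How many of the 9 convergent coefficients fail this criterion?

1

Checking each validity diagonal entry against its comparison values:
Ope (methods 1·2): 0.75 vs {0.15, 0.15, 0.21, 0.22} → pass.
Ope (methods 1·3): 0.58 vs {0.15, 0.20, 0.21, 0.14} → pass.
Ope (methods 2·3): 0.57 vs {0.15, 0.20, 0.22, 0.14} → pass.
Dep (methods 1·2): 0.30 vs {0.15, 0.15, 0.16, 0.12} → pass.
Dep (methods 1·3): 0.48 vs {0.15, 0.20, 0.16, 0.26} → pass.
Dep (methods 2·3): 0.24 vs {0.15, 0.20, 0.12, 0.26} → fail.
Anx (methods 1·2): 0.66 vs {0.21, 0.22, 0.16, 0.12} → pass.
Anx (methods 1·3): 0.62 vs {0.21, 0.14, 0.16, 0.26} → pass.
Anx (methods 2·3): 0.66 vs {0.22, 0.14, 0.12, 0.26} → pass.
1 of 9 fail.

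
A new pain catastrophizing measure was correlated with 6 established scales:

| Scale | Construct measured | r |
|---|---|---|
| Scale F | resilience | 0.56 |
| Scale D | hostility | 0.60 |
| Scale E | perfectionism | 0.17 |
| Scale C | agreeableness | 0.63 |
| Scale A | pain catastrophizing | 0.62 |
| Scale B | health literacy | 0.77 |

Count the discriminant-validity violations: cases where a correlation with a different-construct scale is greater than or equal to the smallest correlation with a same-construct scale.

Convergent (same construct = pain catastrophizing): Scale A.
Smallest convergent = 0.62. Discriminant values: 0.56, 0.60, 0.17, 0.63, 0.77; count ≥ 0.62 → 2.

2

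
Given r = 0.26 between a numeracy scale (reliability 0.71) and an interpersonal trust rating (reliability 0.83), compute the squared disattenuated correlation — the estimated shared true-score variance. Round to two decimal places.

Disattenuated r = 0.26 / √(0.71 × 0.83) = 0.26 / 0.7677 = 0.3387.
Shared true-score variance = 0.3387² = 0.1147 ≈ 0.11.

0.11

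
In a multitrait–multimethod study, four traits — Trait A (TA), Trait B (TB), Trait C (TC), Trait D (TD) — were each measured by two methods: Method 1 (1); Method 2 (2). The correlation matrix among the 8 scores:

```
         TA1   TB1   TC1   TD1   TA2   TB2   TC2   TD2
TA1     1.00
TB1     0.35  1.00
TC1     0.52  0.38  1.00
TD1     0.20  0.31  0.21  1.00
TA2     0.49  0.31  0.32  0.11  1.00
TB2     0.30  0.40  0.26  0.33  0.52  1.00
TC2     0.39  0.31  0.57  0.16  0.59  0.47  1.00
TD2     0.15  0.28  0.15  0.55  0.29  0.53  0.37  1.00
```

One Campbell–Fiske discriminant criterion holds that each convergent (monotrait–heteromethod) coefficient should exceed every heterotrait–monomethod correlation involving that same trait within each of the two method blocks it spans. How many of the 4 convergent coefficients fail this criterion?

Convergent coefficients and their comparison sets:
TA (methods 1·2): 0.49 vs {0.35, 0.52, 0.52, 0.59, 0.20, 0.29} → fail.
TB (methods 1·2): 0.40 vs {0.35, 0.52, 0.38, 0.47, 0.31, 0.53} → fail.
TC (methods 1·2): 0.57 vs {0.52, 0.59, 0.38, 0.47, 0.21, 0.37} → fail.
TD (methods 1·2): 0.55 vs {0.20, 0.29, 0.31, 0.53, 0.21, 0.37} → pass.
3 of 4 fail.

3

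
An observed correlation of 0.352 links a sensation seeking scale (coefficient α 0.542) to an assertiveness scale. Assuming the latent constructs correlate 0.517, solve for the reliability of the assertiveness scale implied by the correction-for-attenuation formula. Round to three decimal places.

0.855

r_true = r_obs / √(r_xx · r_yy) ⇒ 0.517 = 0.352 / √(0.542 · r_yy).
√(0.542 · r_yy) = 0.352 / 0.517 = 0.6809; 0.542 · r_yy = 0.4636; r_yy = 0.4636 / 0.542 ≈ 0.855.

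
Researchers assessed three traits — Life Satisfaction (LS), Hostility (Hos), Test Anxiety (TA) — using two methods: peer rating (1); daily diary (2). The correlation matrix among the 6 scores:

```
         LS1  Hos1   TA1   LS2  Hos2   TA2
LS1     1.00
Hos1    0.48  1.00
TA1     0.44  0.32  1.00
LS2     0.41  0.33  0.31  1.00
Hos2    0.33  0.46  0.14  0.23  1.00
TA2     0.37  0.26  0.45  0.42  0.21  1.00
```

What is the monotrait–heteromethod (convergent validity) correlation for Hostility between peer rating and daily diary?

0.46

Same trait (Hos), different methods: r(Hos1, Hos2) = 0.46.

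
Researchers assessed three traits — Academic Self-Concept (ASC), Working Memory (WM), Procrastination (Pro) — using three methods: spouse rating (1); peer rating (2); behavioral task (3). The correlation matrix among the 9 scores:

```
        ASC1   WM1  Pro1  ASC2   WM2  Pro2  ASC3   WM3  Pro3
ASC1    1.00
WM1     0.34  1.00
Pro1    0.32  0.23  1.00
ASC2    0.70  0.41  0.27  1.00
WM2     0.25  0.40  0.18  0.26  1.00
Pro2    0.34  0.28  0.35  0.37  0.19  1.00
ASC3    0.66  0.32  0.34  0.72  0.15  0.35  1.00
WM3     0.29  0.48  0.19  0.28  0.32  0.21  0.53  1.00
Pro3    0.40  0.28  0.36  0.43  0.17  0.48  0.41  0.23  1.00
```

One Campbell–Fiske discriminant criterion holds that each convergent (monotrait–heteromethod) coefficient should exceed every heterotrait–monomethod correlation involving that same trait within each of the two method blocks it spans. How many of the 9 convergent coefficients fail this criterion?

Each convergent coefficient versus the relevant comparison correlations:
ASC (methods 1·2): 0.70 vs {0.34, 0.26, 0.32, 0.37} → pass.
ASC (methods 1·3): 0.66 vs {0.34, 0.53, 0.32, 0.41} → pass.
ASC (methods 2·3): 0.72 vs {0.26, 0.53, 0.37, 0.41} → pass.
WM (methods 1·2): 0.40 vs {0.34, 0.26, 0.23, 0.19} → pass.
WM (methods 1·3): 0.48 vs {0.34, 0.53, 0.23, 0.23} → fail.
WM (methods 2·3): 0.32 vs {0.26, 0.53, 0.19, 0.23} → fail.
Pro (methods 1·2): 0.35 vs {0.32, 0.37, 0.23, 0.19} → fail.
Pro (methods 1·3): 0.36 vs {0.32, 0.41, 0.23, 0.23} → fail.
Pro (methods 2·3): 0.48 vs {0.37, 0.41, 0.19, 0.23} → pass.
4 of 9 fail.

4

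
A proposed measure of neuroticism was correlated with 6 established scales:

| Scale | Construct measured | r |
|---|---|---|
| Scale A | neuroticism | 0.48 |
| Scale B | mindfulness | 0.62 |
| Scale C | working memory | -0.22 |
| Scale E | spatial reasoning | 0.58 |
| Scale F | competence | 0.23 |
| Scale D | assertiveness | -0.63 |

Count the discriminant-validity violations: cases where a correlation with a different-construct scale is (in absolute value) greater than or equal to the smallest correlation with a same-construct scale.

Convergent (same construct = neuroticism): Scale A.
Smallest convergent = 0.48. Discriminant |r|: 0.62, 0.22, 0.58, 0.23, 0.63; count ≥ 0.48 → 3.

3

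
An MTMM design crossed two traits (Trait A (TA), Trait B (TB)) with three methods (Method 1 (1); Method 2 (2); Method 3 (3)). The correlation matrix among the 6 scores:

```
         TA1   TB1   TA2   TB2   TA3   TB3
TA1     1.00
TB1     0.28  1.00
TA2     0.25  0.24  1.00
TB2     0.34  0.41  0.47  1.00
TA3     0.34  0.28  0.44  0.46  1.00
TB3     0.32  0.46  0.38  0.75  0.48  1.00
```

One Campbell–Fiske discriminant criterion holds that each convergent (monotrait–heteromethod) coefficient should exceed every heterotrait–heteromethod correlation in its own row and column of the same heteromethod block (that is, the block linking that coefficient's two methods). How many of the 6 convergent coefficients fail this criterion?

Each convergent coefficient versus the relevant comparison correlations:
TA (methods 1·2): 0.25 vs {0.34, 0.24} → fail.
TA (methods 1·3): 0.34 vs {0.32, 0.28} → pass.
TA (methods 2·3): 0.44 vs {0.38, 0.46} → fail.
TB (methods 1·2): 0.41 vs {0.24, 0.34} → pass.
TB (methods 1·3): 0.46 vs {0.28, 0.32} → pass.
TB (methods 2·3): 0.75 vs {0.46, 0.38} → pass.
2 of 6 fail.

2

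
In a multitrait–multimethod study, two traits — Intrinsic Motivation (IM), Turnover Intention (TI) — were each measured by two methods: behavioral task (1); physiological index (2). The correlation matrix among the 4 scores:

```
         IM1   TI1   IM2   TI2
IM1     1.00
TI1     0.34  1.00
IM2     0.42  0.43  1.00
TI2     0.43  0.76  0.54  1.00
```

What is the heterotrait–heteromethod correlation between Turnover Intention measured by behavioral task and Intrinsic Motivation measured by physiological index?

0.43

Different traits and methods: r(TI1, IM2) = 0.43.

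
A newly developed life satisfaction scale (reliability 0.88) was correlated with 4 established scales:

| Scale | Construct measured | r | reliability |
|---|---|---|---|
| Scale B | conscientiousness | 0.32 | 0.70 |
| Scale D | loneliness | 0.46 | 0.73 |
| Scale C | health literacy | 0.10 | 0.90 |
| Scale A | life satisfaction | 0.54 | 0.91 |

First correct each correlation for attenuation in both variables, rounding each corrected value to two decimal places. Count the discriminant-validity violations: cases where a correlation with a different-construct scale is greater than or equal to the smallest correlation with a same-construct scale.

0

Disattenuated r (r / √(r_scale · r_new)):
  Scale B (disc): 0.32 / √(0.70·0.88) = 0.41
  Scale D (disc): 0.46 / √(0.73·0.88) = 0.57
  Scale C (disc): 0.10 / √(0.90·0.88) = 0.11
  Scale A (conv): 0.54 / √(0.91·0.88) = 0.60
Smallest convergent = 0.60. Discriminant values: 0.41, 0.57, 0.11; count ≥ 0.60 → 0.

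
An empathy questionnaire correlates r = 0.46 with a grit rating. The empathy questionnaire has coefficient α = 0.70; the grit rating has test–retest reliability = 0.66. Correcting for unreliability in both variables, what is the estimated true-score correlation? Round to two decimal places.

r_true = r_obs / √(r_xx · r_yy) = 0.46 / √(0.70 × 0.66) = 0.46 / √0.4620 = 0.46 / 0.6797 ≈ 0.68.

0.68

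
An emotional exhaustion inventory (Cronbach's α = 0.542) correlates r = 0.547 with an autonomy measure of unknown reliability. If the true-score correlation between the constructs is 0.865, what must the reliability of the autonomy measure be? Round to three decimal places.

0.738

r_true = r_obs / √(r_xx · r_yy) ⇒ 0.865 = 0.547 / √(0.542 · r_yy).
√(0.542 · r_yy) = 0.547 / 0.865 = 0.6324; 0.542 · r_yy = 0.3999; r_yy = 0.3999 / 0.542 ≈ 0.738.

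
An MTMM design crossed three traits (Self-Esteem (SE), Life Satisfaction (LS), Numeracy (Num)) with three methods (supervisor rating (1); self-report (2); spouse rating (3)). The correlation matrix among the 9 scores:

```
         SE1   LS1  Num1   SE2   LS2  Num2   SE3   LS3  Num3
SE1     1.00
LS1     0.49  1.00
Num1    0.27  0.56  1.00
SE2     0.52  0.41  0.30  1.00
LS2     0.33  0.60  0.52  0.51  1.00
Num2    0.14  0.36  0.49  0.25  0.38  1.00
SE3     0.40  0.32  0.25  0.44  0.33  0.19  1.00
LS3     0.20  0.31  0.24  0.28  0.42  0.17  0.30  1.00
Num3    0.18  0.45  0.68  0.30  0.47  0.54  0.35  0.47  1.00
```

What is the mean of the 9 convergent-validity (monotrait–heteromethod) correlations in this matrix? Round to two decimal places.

Convergent values: 0.52, 0.40, 0.44, 0.60, 0.31, 0.42, 0.49, 0.68, 0.54; mean = 4.40/9 = 0.49.

0.49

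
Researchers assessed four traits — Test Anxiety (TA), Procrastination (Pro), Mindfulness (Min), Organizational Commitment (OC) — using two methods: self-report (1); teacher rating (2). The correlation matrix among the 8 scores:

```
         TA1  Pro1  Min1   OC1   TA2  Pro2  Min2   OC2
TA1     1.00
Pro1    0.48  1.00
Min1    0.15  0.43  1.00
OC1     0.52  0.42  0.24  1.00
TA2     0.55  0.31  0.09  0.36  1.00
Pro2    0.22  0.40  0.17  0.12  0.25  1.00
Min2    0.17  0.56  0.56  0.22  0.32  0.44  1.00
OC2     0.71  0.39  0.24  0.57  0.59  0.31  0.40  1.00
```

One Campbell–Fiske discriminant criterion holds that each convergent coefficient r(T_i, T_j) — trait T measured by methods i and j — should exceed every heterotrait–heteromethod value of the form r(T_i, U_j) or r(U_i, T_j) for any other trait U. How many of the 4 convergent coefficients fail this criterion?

Convergent coefficients and their comparison sets:
TA (methods 1·2): 0.55 vs {0.22, 0.31, 0.17, 0.09, 0.71, 0.36} → fail.
Pro (methods 1·2): 0.40 vs {0.31, 0.22, 0.56, 0.17, 0.39, 0.12} → fail.
Min (methods 1·2): 0.56 vs {0.09, 0.17, 0.17, 0.56, 0.24, 0.22} → fail.
OC (methods 1·2): 0.57 vs {0.36, 0.71, 0.12, 0.39, 0.22, 0.24} → fail.
4 of 4 fail.

4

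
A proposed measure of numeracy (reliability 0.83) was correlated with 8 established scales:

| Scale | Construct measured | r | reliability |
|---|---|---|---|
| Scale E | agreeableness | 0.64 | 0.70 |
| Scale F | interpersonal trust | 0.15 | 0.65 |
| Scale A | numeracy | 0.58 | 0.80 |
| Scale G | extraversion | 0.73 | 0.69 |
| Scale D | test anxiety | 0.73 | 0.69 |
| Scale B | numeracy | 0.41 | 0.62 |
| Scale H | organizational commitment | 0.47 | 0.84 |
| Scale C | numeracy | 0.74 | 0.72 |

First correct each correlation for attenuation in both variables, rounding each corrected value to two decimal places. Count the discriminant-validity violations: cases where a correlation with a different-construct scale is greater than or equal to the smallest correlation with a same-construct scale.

Disattenuated r (r / √(r_scale · r_new)):
  Scale E (disc): 0.64 / √(0.70·0.83) = 0.84
  Scale F (disc): 0.15 / √(0.65·0.83) = 0.20
  Scale A (conv): 0.58 / √(0.80·0.83) = 0.71
  Scale G (disc): 0.73 / √(0.69·0.83) = 0.96
  Scale D (disc): 0.73 / √(0.69·0.83) = 0.96
  Scale B (conv): 0.41 / √(0.62·0.83) = 0.57
  Scale H (disc): 0.47 / √(0.84·0.83) = 0.56
  Scale C (conv): 0.74 / √(0.72·0.83) = 0.96
Smallest convergent = 0.57. Discriminant values: 0.84, 0.20, 0.96, 0.96, 0.56; count ≥ 0.57 → 3.

3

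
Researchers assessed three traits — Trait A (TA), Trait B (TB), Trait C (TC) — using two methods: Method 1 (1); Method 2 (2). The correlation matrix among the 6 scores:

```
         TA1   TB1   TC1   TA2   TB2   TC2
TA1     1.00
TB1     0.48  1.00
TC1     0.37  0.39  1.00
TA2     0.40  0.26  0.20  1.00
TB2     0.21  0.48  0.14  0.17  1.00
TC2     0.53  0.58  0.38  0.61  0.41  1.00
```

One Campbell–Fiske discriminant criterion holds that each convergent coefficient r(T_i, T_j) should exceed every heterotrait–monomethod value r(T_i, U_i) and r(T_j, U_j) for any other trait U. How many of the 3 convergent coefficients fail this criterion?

Convergent coefficients and their comparison sets:
TA (methods 1·2): 0.40 vs {0.48, 0.17, 0.37, 0.61} → fail.
TB (methods 1·2): 0.48 vs {0.48, 0.17, 0.39, 0.41} → fail.
TC (methods 1·2): 0.38 vs {0.37, 0.61, 0.39, 0.41} → fail.
3 of 3 fail.

3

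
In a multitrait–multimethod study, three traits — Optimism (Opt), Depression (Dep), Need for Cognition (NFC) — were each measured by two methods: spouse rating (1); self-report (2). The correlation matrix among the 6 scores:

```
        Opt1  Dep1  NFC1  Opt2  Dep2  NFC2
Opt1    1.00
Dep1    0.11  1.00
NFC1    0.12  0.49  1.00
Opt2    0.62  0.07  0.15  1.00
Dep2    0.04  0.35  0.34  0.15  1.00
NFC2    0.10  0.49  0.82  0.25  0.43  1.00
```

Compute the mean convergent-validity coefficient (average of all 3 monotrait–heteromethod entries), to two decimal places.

0.60

Convergent values: 0.62, 0.35, 0.82; mean = 1.79/3 = 0.60.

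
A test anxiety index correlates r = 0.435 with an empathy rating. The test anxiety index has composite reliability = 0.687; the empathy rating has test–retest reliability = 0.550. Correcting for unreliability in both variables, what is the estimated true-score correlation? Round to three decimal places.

0.708

r_true = r_obs / √(r_xx · r_yy) = 0.435 / √(0.687 × 0.550) = 0.435 / √0.377850 = 0.435 / 0.6147 ≈ 0.708.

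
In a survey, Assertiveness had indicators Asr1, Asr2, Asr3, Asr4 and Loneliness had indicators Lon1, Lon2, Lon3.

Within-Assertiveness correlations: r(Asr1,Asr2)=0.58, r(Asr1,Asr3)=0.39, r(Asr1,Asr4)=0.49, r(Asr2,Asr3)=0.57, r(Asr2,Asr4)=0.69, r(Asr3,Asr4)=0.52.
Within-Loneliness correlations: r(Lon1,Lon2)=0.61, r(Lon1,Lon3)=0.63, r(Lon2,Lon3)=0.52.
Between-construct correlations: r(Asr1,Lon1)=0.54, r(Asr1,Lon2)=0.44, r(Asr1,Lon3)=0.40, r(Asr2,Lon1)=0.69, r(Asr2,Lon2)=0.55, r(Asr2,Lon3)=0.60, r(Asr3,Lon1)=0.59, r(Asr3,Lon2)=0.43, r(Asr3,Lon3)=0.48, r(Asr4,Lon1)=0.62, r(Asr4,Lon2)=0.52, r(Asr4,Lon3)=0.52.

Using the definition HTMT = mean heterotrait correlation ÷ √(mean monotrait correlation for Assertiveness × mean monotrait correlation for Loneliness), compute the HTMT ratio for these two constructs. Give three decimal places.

Between-construct mean = 6.38/12 = 0.5317.
Mean within-Asr = 3.24/6 = 0.5400; mean within-Lon = 1.76/3 = 0.5867.
Geometric mean = √(0.5400 × 0.5867) = 0.5629.
HTMT = 0.5317 / 0.5629 = 0.945.

0.945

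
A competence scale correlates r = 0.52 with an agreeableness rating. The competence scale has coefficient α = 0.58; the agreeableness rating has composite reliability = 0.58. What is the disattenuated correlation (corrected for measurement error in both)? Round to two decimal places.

0.90

r_true = r_obs / √(r_xx · r_yy) = 0.52 / √(0.58 × 0.58) = 0.52 / √0.3364 = 0.52 / 0.5800 ≈ 0.90.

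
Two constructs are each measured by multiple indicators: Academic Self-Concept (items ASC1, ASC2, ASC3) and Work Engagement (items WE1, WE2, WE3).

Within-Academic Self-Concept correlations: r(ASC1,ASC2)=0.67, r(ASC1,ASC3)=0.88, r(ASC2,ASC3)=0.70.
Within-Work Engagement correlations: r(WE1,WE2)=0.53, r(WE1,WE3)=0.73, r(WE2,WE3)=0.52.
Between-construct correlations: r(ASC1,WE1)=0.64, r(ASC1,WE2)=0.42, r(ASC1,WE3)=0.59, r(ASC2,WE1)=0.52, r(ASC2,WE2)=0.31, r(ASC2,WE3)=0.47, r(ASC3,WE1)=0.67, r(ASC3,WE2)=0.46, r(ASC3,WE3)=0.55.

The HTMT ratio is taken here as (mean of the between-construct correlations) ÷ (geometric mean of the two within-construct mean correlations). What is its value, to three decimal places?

0.771

Between-construct mean = 4.63/9 = 0.5144.
Mean within-ASC = 2.25/3 = 0.7500; mean within-WE = 1.78/3 = 0.5933.
Geometric mean = √(0.7500 × 0.5933) = 0.6671.
HTMT = 0.5144 / 0.6671 = 0.771.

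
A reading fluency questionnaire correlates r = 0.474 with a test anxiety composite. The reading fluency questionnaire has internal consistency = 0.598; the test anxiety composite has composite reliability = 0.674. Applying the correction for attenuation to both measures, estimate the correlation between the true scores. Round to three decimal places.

0.747

r_true = r_obs / √(r_xx · r_yy) = 0.474 / √(0.598 × 0.674) = 0.474 / √0.403052 = 0.474 / 0.6349 ≈ 0.747.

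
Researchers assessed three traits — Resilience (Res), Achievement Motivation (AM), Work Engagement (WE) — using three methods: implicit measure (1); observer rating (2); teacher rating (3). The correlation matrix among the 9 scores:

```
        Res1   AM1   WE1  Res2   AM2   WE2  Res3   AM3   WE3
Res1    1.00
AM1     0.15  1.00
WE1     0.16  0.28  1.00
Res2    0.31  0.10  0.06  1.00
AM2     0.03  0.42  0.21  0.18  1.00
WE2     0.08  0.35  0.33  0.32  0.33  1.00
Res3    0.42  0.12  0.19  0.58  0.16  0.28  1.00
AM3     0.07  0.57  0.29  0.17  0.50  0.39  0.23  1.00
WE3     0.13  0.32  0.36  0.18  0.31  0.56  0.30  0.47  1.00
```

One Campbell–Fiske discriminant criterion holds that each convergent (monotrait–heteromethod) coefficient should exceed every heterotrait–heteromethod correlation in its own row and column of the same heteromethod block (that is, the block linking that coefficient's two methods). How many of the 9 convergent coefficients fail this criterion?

Each convergent coefficient versus the relevant comparison correlations:
Res (methods 1·2): 0.31 vs {0.03, 0.10, 0.08, 0.06} → pass.
Res (methods 1·3): 0.42 vs {0.07, 0.12, 0.13, 0.19} → pass.
Res (methods 2·3): 0.58 vs {0.17, 0.16, 0.18, 0.28} → pass.
AM (methods 1·2): 0.42 vs {0.10, 0.03, 0.35, 0.21} → pass.
AM (methods 1·3): 0.57 vs {0.12, 0.07, 0.32, 0.29} → pass.
AM (methods 2·3): 0.50 vs {0.16, 0.17, 0.31, 0.39} → pass.
WE (methods 1·2): 0.33 vs {0.06, 0.08, 0.21, 0.35} → fail.
WE (methods 1·3): 0.36 vs {0.19, 0.13, 0.29, 0.32} → pass.
WE (methods 2·3): 0.56 vs {0.28, 0.18, 0.39, 0.31} → pass.
1 of 9 fail.

1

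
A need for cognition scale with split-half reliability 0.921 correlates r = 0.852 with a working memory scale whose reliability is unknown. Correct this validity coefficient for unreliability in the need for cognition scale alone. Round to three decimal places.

0.888

Single correction: r_c = r_obs / √r_xx = 0.852 / √0.921 = 0.852 / 0.9597 ≈ 0.888.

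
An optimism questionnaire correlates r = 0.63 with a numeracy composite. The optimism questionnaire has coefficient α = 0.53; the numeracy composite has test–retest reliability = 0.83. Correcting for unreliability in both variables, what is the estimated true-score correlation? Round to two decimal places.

r_true = r_obs / √(r_xx · r_yy) = 0.63 / √(0.53 × 0.83) = 0.63 / √0.4399 = 0.63 / 0.6632 ≈ 0.95.

0.95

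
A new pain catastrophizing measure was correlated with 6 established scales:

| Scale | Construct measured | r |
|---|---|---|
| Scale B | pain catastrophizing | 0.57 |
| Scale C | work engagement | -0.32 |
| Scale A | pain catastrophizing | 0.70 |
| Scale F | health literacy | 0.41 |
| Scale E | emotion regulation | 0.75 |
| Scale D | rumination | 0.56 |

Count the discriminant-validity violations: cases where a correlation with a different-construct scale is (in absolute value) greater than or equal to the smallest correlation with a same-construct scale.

1

Convergent (same construct = pain catastrophizing): Scale B, Scale A.
Smallest convergent = 0.57. Discriminant |r|: 0.32, 0.41, 0.75, 0.56; count ≥ 0.57 → 1.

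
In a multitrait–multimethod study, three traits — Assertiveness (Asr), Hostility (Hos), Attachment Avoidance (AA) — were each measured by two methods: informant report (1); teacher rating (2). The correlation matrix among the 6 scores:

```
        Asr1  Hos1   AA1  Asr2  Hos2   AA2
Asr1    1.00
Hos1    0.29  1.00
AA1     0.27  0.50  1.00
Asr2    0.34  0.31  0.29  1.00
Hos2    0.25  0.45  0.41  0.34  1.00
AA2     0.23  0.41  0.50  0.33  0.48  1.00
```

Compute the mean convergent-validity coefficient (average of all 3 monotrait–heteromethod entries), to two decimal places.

Convergent values: 0.34, 0.45, 0.50; mean = 1.29/3 = 0.43.

0.43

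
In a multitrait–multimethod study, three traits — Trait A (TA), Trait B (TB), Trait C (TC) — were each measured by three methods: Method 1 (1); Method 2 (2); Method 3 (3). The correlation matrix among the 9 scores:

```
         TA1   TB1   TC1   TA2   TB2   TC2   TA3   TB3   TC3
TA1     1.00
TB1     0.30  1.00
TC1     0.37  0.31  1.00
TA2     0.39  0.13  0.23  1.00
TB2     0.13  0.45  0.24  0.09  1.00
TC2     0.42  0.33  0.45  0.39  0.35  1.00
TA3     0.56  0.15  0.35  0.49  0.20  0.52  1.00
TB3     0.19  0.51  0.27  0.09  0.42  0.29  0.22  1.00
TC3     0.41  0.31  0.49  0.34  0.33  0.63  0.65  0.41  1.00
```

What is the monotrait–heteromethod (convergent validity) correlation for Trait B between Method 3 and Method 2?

Same trait (TB), different methods: r(TB3, TB2) = 0.42.

0.42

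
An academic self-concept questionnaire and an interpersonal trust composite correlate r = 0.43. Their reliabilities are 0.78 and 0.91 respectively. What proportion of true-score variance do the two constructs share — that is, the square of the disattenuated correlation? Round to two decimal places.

Disattenuated r = 0.43 / √(0.78 × 0.91) = 0.43 / 0.8425 = 0.5104.
Shared true-score variance = 0.5104² = 0.2605 ≈ 0.26.

0.26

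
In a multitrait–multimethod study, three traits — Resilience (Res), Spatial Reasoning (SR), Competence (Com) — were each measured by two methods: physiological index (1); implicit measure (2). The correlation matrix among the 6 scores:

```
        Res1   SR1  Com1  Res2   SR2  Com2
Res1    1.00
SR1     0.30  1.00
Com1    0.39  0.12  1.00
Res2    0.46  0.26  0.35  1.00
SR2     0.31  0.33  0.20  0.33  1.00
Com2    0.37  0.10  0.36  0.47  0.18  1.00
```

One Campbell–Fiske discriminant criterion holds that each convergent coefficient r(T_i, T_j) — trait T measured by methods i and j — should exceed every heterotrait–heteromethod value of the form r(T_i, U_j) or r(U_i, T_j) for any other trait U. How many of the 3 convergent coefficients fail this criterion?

1

Checking each validity diagonal entry against its comparison values:
Res (methods 1·2): 0.46 vs {0.31, 0.26, 0.37, 0.35} → pass.
SR (methods 1·2): 0.33 vs {0.26, 0.31, 0.10, 0.20} → pass.
Com (methods 1·2): 0.36 vs {0.35, 0.37, 0.20, 0.10} → fail.
1 of 3 fail.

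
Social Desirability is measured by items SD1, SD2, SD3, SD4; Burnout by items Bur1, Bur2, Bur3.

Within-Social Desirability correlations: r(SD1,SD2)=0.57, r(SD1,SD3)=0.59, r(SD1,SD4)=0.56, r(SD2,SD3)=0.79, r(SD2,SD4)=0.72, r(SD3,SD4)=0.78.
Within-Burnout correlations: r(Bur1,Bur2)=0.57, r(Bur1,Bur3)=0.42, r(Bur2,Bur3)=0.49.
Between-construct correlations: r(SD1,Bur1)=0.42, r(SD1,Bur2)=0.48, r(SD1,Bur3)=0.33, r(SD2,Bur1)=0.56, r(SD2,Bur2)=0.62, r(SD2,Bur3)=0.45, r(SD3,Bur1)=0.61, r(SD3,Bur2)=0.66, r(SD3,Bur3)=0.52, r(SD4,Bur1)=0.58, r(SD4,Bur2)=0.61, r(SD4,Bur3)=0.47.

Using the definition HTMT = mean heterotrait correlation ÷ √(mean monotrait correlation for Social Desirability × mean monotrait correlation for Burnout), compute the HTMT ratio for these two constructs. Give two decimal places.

0.92

Between-construct mean = 6.31/12 = 0.5258.
Mean within-SD = 4.01/6 = 0.6683; mean within-Bur = 1.48/3 = 0.4933.
Geometric mean = √(0.6683 × 0.4933) = 0.5742.
HTMT = 0.5258 / 0.5742 = 0.92.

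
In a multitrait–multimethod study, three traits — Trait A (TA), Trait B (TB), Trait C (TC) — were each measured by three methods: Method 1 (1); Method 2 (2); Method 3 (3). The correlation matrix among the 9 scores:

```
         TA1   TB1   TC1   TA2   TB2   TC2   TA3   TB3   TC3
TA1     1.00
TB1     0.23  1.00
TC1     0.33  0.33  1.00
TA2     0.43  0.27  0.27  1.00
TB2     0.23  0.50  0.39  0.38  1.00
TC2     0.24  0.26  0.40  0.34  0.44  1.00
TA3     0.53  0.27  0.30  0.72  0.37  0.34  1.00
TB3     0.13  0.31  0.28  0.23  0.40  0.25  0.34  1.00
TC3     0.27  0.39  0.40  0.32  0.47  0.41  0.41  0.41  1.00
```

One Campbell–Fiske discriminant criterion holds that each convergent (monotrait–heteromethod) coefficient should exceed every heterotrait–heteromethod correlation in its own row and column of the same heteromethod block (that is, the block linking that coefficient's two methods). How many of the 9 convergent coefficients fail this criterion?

Checking each validity diagonal entry against its comparison values:
TA (methods 1·2): 0.43 vs {0.23, 0.27, 0.24, 0.27} → pass.
TA (methods 1·3): 0.53 vs {0.13, 0.27, 0.27, 0.30} → pass.
TA (methods 2·3): 0.72 vs {0.23, 0.37, 0.32, 0.34} → pass.
TB (methods 1·2): 0.50 vs {0.27, 0.23, 0.26, 0.39} → pass.
TB (methods 1·3): 0.31 vs {0.27, 0.13, 0.39, 0.28} → fail.
TB (methods 2·3): 0.40 vs {0.37, 0.23, 0.47, 0.25} → fail.
TC (methods 1·2): 0.40 vs {0.27, 0.24, 0.39, 0.26} → pass.
TC (methods 1·3): 0.40 vs {0.30, 0.27, 0.28, 0.39} → pass.
TC (methods 2·3): 0.41 vs {0.34, 0.32, 0.25, 0.47} → fail.
3 of 9 fail.

3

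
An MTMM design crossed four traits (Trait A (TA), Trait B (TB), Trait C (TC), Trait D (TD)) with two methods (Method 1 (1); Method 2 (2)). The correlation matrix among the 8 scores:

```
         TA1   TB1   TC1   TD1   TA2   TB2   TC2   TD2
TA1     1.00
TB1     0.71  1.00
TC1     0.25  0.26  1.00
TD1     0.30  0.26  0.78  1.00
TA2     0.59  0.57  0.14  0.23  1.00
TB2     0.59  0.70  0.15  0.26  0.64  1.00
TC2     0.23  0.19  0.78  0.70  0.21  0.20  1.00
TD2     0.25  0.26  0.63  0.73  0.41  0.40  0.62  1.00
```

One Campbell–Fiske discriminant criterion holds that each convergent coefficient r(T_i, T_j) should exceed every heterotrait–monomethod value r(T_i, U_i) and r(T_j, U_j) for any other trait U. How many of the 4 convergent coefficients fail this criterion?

4

Each convergent coefficient versus the relevant comparison correlations:
TA (methods 1·2): 0.59 vs {0.71, 0.64, 0.25, 0.21, 0.30, 0.41} → fail.
TB (methods 1·2): 0.70 vs {0.71, 0.64, 0.26, 0.20, 0.26, 0.40} → fail.
TC (methods 1·2): 0.78 vs {0.25, 0.21, 0.26, 0.20, 0.78, 0.62} → fail.
TD (methods 1·2): 0.73 vs {0.30, 0.41, 0.26, 0.40, 0.78, 0.62} → fail.
4 of 4 fail.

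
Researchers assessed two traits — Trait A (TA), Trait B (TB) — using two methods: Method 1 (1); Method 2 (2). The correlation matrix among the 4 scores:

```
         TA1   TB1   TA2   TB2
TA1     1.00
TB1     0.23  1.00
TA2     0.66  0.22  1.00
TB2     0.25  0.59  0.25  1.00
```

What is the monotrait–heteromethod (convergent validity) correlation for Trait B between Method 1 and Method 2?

0.59

Same trait (TB), different methods: r(TB1, TB2) = 0.59.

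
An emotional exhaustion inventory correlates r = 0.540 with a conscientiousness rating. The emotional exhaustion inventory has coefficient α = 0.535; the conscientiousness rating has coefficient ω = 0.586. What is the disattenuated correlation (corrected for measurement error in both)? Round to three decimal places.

r_true = r_obs / √(r_xx · r_yy) = 0.540 / √(0.535 × 0.586) = 0.540 / √0.313510 = 0.540 / 0.5599 ≈ 0.964.

0.964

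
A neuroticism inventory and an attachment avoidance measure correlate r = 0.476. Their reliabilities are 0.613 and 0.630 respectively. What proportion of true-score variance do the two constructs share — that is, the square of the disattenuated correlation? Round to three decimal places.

Disattenuated r = 0.476 / √(0.613 × 0.630) = 0.476 / 0.6214 = 0.7660.
Shared true-score variance = 0.7660² = 0.5868 ≈ 0.587.

0.587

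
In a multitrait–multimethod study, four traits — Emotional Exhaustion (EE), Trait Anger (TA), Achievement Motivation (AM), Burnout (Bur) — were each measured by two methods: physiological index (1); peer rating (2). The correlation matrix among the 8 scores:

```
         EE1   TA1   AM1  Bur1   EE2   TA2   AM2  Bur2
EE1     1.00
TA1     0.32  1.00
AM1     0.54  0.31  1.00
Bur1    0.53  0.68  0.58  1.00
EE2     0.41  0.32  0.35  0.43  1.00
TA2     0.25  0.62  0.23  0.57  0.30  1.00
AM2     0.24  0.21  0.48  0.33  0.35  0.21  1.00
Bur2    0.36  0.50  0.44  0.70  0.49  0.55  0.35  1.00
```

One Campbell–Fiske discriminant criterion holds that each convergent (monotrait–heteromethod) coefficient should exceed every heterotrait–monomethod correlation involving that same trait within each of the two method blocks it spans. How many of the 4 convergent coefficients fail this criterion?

3

Each convergent coefficient versus the relevant comparison correlations:
EE (methods 1·2): 0.41 vs {0.32, 0.30, 0.54, 0.35, 0.53, 0.49} → fail.
TA (methods 1·2): 0.62 vs {0.32, 0.30, 0.31, 0.21, 0.68, 0.55} → fail.
AM (methods 1·2): 0.48 vs {0.54, 0.35, 0.31, 0.21, 0.58, 0.35} → fail.
Bur (methods 1·2): 0.70 vs {0.53, 0.49, 0.68, 0.55, 0.58, 0.35} → pass.
3 of 4 fail.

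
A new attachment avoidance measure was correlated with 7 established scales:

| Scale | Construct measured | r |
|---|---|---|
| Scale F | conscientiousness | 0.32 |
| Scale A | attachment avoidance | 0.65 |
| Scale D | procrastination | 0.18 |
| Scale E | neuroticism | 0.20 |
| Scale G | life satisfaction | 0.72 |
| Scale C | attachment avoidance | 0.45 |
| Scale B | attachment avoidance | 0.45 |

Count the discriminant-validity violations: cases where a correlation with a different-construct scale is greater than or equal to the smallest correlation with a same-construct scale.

1

Convergent (same construct = attachment avoidance): Scale A, Scale C, Scale B.
Smallest convergent = 0.45. Discriminant values: 0.32, 0.18, 0.20, 0.72; count ≥ 0.45 → 1.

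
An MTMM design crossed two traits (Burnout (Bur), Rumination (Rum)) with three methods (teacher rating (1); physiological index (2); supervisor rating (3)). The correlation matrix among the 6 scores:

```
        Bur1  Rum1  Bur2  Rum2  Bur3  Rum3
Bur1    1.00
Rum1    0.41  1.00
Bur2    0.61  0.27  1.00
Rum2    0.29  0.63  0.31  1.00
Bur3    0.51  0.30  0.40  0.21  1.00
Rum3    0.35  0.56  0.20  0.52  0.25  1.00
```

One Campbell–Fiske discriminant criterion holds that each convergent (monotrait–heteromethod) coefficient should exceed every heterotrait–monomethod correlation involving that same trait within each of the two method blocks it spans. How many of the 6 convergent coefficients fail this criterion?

0

Each convergent coefficient versus the relevant comparison correlations:
Bur (methods 1·2): 0.61 vs {0.41, 0.31} → pass.
Bur (methods 1·3): 0.51 vs {0.41, 0.25} → pass.
Bur (methods 2·3): 0.40 vs {0.31, 0.25} → pass.
Rum (methods 1·2): 0.63 vs {0.41, 0.31} → pass.
Rum (methods 1·3): 0.56 vs {0.41, 0.25} → pass.
Rum (methods 2·3): 0.52 vs {0.31, 0.25} → pass.
0 of 6 fail.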